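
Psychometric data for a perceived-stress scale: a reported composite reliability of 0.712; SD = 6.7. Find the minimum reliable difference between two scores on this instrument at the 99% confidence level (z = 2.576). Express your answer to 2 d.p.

SEM = 6.7000 × √(1 − 0.7120) = 6.7000 × √0.2880 ≈ 6.7000 × 0.5367 ≈ 3.5956
Standard error of the difference = 3.5956·√2 ≈ 5.0849
Minimum reliable difference = 2.576 × SE_diff ≈ 2.576 × 5.0849 ≈ 13.0988

13.10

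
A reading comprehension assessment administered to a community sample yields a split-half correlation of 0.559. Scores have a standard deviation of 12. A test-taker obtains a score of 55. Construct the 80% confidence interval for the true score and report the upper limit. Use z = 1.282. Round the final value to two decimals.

63.18

Full-length reliability (Spearman-Brown) = 2(0.559)/(1+0.559) ≈ 0.7171
SEM = 12.0000*√(1 − 0.7171) ≈ 6.3823
Half-width = 1.282*6.3823 ≈ 8.1821
Upper bound: 55 + 8.1821 = 63.1821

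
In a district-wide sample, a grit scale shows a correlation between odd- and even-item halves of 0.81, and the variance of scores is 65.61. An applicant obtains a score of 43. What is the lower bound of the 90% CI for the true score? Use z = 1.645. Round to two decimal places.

38.68

SD = √65.61 ≈ 8.1000
Full-length reliability (Spearman-Brown) = 2(0.81)/(1+0.81) ≈ 0.8950
SEM = 8.1000*√(1 − 0.8950) ≈ 2.6244
Margin = 1.645 * 2.6244 ≈ 4.3171
Lower bound: 43 − 4.3171 = 38.6829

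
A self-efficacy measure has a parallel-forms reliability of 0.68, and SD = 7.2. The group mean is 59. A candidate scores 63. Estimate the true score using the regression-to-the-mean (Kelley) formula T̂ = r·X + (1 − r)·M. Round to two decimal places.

61.72

T̂ = r·X + (1 − r)·M = 0.68000·63 + 0.32000·59 = 42.84000 + 18.88000 ≃ 61.72000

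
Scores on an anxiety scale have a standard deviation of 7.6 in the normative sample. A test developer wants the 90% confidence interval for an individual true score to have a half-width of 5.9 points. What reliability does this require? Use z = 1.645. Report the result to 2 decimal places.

0.78

SEM needed = half-width / z = 5.9/1.645 ≃ 3.587
r = 1 − (3.587/7.6)² ≃ 1 − 0.223 ≃ 0.777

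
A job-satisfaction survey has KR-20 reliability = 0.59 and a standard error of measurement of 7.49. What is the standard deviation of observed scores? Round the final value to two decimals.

11.70

SD = 7.49 / √(1 − 0.59) ≈ 11.69741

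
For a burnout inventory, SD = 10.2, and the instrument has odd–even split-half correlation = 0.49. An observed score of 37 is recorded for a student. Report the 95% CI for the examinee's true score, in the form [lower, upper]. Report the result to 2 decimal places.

Full-length reliability (Spearman-Brown) = 2(0.49)/(1+0.49) ≈ 0.6577
SEM = 10.2000 · √(1 − 0.6577) = 10.2000 · √0.3423 ≈ 10.2000 · 0.5850 ≈ 5.9675
Half-width = 1.96·5.9675 ≈ 11.6963
CI = 37 ± 11.6963 → [25.3037, 48.6963]

[25.30, 48.70]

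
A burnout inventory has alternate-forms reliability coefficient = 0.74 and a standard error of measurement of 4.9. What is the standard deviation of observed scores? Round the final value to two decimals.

9.61

SD = 4.9 / √(1 − 0.74) ≈ 9.60969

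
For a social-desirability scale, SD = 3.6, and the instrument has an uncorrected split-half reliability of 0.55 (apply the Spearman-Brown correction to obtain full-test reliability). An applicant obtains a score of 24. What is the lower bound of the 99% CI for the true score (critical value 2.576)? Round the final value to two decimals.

Full-length reliability (Spearman-Brown) = 2(0.55)/(1+0.55) ≈ 0.70968
SEM = 3.60000 · √(1 − 0.70968) = 3.60000 · √0.29032 ≈ 3.60000 · 0.53882 ≈ 1.93974
Margin = 2.576 · 1.93974 ≈ 4.99676
Lower limit = 24 − 4.99676 ≈ 19.00324

19.00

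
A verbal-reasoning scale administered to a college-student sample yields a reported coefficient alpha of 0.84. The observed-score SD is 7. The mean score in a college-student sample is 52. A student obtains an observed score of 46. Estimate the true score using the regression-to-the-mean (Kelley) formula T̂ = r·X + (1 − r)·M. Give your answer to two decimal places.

46.96

T̂ = 0.840(46) + 0.160(52) ≃ 46.960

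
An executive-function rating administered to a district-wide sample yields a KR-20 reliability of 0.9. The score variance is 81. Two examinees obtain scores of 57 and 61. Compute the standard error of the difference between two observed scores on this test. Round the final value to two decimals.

SD = √81 ≈ 9.0000
The standard error of measurement is 9.0000·√(1 − 0.9000) ≈ 9.0000·0.3162 ≈ 2.8460.
SE_diff = SEM · √2 ≈ 2.8460 · 1.4142 ≈ 4.0249

4.02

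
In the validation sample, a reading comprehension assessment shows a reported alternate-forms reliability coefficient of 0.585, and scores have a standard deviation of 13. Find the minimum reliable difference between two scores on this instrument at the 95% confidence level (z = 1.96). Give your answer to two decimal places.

The standard error of measurement is 13.000*√(1 − 0.585) ≈ 13.000*0.644 ≈ 8.375.
SE_diff = SEM * √2 ≈ 8.375 * 1.414 ≈ 11.844
Minimum reliable difference = 1.96 * SE_diff ≈ 1.96 * 11.844 ≈ 23.213

23.21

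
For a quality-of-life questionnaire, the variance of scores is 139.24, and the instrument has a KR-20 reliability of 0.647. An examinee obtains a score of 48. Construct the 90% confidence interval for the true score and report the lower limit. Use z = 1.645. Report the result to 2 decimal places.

σ = 139.24^(1/2) = 11.800
SEM = 11.800·√(1 − 0.647) ≈ 7.011
Margin = 1.645 · 7.011 ≈ 11.533
Lower limit = 48 − 11.533 ≈ 36.467

36.47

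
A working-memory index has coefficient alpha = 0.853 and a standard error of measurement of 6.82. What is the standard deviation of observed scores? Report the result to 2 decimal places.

17.79

SD = SEM / √(1 − r) = 6.82 / √0.1470 ≈ 6.82 / 0.3834 ≈ 17.7879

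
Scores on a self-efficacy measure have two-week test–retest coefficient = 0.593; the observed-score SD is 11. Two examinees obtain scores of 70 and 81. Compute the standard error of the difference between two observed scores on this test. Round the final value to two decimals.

9.92

The standard error of measurement is 11.0000*√(1 − 0.5930) ≃ 11.0000*0.6380 ≃ 7.0176.
Standard error of the difference = 7.0176·√2 ≃ 9.9244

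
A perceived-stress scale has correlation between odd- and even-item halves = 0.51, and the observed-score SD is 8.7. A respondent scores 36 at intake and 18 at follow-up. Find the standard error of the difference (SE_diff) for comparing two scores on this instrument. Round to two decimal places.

Full-length reliability (Spearman-Brown) = 2(0.51)/(1+0.51) ≃ 0.6755
SEM = 8.7000 · √(1 − 0.6755) = 8.7000 · √0.3245 ≃ 8.7000 · 0.5697 ≃ 4.9560
Standard error of the difference = 4.9560·√2 ≃ 7.0088

7.01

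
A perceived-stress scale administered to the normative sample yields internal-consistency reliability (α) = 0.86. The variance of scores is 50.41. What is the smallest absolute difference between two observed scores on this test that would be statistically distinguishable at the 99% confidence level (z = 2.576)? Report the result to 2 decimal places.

9.68

SD = √50.41 = 7.10000
SEM = 7.10000×√(1 − 0.86000) ≈ 2.65658
SE_diff = √2 × SEM ≈ 3.75697
Smallest detectable difference = 2.576×3.75697 ≈ 9.67795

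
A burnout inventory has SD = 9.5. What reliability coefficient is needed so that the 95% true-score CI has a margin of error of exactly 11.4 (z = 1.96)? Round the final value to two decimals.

SEM needed = half-width / z = 11.4/1.96 ≈ 5.816
r = 1 − (SEM / SD)² = 1 − (5.816 / 9.5)² ≈ 1 − 0.375 ≈ 0.625

0.63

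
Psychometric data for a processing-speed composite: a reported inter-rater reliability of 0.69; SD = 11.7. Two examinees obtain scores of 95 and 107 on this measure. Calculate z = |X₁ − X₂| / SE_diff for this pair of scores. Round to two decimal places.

1.30

SEM = 11.7000×√(1 − 0.6900) ≈ 6.5143
Standard error of the difference = 6.5143·√2 ≈ 9.2126
z = 12 / 9.2126 ≈ 1.3026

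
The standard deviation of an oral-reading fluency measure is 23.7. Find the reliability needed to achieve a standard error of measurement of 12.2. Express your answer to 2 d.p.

r = 1 − (12.200/23.7)² ≈ 1 − 0.265 ≈ 0.735

0.74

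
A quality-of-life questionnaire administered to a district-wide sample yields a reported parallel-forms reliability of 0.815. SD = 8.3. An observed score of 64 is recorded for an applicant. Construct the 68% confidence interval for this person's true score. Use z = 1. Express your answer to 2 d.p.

SEM = 8.30000 × √(1 − 0.81500) = 8.30000 × √0.18500 ≈ 8.30000 × 0.43012 ≈ 3.56996
Half-width = 1×3.56996 ≈ 3.56996
68% CI: 64 ± 3.56996 = [60.43004, 67.56996]

[60.43, 67.57]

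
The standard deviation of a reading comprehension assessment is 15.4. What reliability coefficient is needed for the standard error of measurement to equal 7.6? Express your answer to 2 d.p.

r = 1 − (7.6000/15.4)² ≈ 1 − 0.2435 ≈ 0.7565

0.76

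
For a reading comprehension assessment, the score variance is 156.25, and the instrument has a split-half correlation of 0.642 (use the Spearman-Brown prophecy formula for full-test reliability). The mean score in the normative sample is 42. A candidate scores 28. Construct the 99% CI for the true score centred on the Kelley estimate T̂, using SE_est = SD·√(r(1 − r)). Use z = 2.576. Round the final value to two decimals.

[17.76, 44.35]

SD = √156.25 ≃ 12.5000
Spearman-Brown: r = 2(0.642) / (1 + 0.642) = 1.2840 / 1.6420 ≃ 0.7820
Estimated true score = 0.7820·28 + (1 − 0.7820)·42 ≃ 31.0524
SE_est = 12.5000·√(0.7820·0.2180) ≃ 5.1613
CI = 31.0524 ± 2.576 · 5.1613 → [17.7568, 44.3479]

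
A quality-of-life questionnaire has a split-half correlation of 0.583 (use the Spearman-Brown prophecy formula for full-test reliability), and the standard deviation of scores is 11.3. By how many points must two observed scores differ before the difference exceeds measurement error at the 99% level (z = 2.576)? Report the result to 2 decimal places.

21.13

Full-length reliability (Spearman-Brown) = 2(0.583)/(1+0.583) ≈ 0.737
The standard error of measurement is 11.300·√(1 − 0.737) ≈ 11.300·0.513 ≈ 5.800.
Standard error of the difference = 5.800·√2 ≈ 8.202
Smallest detectable difference = 2.576·8.202 ≈ 21.128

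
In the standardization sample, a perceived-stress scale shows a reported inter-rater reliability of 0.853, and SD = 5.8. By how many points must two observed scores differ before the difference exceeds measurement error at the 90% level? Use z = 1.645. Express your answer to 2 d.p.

The standard error of measurement is 5.80000·√(1 − 0.85300) ≈ 5.80000·0.38341 ≈ 2.22375.
Standard error of the difference = 2.22375·√2 ≈ 3.14486
Smallest detectable difference = 1.645·3.14486 ≈ 5.17330

5.17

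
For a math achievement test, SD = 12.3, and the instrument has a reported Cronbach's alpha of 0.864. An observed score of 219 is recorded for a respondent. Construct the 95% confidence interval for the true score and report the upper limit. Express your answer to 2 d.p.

SEM = 12.3000 · √(1 − 0.8640) = 12.3000 · √0.1360 ≈ 12.3000 · 0.3688 ≈ 4.5360
Half-width = 1.96·4.5360 ≈ 8.8906
Upper bound: 219 + 8.8906 = 227.8906

227.89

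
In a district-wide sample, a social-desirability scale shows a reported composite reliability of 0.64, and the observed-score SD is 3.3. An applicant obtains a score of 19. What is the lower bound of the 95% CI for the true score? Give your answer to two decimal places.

SEM = 3.3000·√(1 − 0.6400) ≈ 1.9800
Margin = 1.96 · 1.9800 ≈ 3.8808
Lower limit = 19 − 3.8808 ≈ 15.1192

15.12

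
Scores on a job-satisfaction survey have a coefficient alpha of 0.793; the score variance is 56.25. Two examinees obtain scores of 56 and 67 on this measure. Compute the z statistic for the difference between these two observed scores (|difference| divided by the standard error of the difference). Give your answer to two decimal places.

2.28

SD = √56.25 ≈ 7.500
The standard error of measurement is 7.500×√(1 − 0.793) ≈ 7.500×0.455 ≈ 3.412.
SE_diff = SEM × √2 ≈ 3.412 × 1.414 ≈ 4.826
z = |56 − 67| / 4.826 = 11 / 4.826 ≈ 2.279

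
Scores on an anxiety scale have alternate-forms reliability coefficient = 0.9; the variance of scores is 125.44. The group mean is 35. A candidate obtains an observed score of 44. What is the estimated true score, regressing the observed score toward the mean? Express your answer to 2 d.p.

T̂ = 0.90000(44) + 0.10000(35) ≃ 43.10000

43.10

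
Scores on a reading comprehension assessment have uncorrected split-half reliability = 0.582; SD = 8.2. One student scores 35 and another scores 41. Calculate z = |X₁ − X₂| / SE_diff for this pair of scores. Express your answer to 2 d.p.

Full-length reliability (Spearman-Brown) = 2(0.582)/(1+0.582) ≈ 0.736
The standard error of measurement is 8.200·√(1 − 0.736) ≈ 8.200·0.514 ≈ 4.215.
SE_diff = SEM · √2 ≈ 4.215 · 1.414 ≈ 5.961
z = |35 − 41| / 5.961 = 6 / 5.961 ≈ 1.007

1.01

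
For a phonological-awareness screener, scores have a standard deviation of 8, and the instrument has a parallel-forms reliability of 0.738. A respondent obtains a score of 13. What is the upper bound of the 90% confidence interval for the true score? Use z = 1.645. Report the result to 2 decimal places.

SEM = 8.000×√(1 − 0.738) ≈ 4.095
Margin = 1.645 × 4.095 ≈ 6.736
Upper bound: 13 + 6.736 = 19.736

19.74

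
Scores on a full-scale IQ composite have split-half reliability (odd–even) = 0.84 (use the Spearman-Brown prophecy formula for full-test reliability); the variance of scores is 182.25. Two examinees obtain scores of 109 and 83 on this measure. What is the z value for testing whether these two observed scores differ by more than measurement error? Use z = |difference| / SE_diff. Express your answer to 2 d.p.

4.62

SD = √182.25 ≈ 13.5000
Full-length reliability (Spearman-Brown) = 2(0.84)/(1+0.84) ≈ 0.9130
The standard error of measurement is 13.5000×√(1 − 0.9130) ≈ 13.5000×0.2949 ≈ 3.9809.
Standard error of the difference = 3.9809·√2 ≈ 5.6299
z = |109 − 83| / 5.6299 = 26 / 5.6299 ≈ 4.6182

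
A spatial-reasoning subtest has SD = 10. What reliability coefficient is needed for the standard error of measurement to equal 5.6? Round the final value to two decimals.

0.69

Required reliability = 1 − (SEM/SD)² = 1 − 0.3136 ≃ 0.6864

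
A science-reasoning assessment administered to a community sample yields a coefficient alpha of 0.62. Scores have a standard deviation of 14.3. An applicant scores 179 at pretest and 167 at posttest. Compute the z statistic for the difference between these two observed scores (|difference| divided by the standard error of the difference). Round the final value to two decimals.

SEM = 14.30000 × √(1 − 0.62000) = 14.30000 × √0.38000 ≃ 14.30000 × 0.61644 ≃ 8.81511
Standard error of the difference = 8.81511·√2 ≃ 12.46645
z = 12 / 12.46645 ≃ 0.96258

0.96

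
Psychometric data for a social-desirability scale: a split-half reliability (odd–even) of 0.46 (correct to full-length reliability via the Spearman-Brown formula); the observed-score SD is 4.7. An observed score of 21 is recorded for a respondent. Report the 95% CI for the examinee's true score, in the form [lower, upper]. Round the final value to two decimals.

Spearman-Brown: r = 2(0.46) / (1 + 0.46) = 0.920 / 1.460 ≈ 0.630
SEM = 4.700 · √(1 − 0.630) = 4.700 · √0.370 ≈ 4.700 · 0.608 ≈ 2.858
Half-width = 1.96·2.858 ≈ 5.602
95% CI: 21 ± 5.602 = [15.398, 26.602]

[15.40, 26.60]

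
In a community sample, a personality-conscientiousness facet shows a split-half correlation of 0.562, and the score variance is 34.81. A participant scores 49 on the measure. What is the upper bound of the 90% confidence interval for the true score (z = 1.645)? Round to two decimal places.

SD = √34.81 ≈ 5.900
Full-length reliability (Spearman-Brown) = 2(0.562)/(1+0.562) ≈ 0.720
SEM = 5.900·√(1 − 0.720) ≈ 3.124
Half-width = 1.645·3.124 ≈ 5.139
Upper limit = 49 + 5.139 ≈ 54.139

54.14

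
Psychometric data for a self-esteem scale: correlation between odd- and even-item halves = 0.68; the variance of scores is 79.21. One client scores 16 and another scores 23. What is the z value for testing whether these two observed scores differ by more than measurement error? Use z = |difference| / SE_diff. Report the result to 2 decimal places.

1.27

SD = √79.21 ≈ 8.900
Spearman-Brown: r = 2(0.68) / (1 + 0.68) = 1.360 / 1.680 ≈ 0.810
SEM = 8.900*√(1 − 0.810) ≈ 3.884
SE_diff = SEM * √2 ≈ 3.884 * 1.414 ≈ 5.493
z = |16 − 23| / 5.493 = 7 / 5.493 ≈ 1.274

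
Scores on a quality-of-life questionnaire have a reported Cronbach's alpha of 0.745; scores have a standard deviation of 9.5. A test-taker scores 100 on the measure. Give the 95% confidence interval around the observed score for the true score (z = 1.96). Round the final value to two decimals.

[90.60, 109.40]

SEM = 9.500 · √(1 − 0.745) = 9.500 · √0.255 ≃ 9.500 · 0.505 ≃ 4.797
Margin = 1.96 · 4.797 ≃ 9.403
CI = 100 ± 9.403 → [90.597, 109.403]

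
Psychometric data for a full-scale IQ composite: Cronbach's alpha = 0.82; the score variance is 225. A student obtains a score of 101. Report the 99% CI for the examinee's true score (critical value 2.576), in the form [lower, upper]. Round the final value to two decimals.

[84.61, 117.39]

SD = √225 ≃ 15.0000
The standard error of measurement is 15.0000·√(1 − 0.8200) ≃ 15.0000·0.4243 ≃ 6.3640.
2.576 · SEM ≃ 16.3936
99% CI: 101 ± 16.3936 = [84.6064, 117.3936]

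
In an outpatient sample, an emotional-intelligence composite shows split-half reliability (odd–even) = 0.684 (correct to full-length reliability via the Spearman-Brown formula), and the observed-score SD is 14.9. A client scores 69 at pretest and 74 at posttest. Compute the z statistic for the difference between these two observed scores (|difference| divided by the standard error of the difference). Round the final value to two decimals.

r_full = 2·0.684 / (1 + 0.684) ≈ 0.8124
SEM = 14.9000 * √(1 − 0.8124) = 14.9000 * √0.1876 ≈ 14.9000 * 0.4332 ≈ 6.4544
SE_diff = SEM * √2 ≈ 6.4544 * 1.4142 ≈ 9.1280
z = 5 / 9.1280 ≈ 0.5478

0.55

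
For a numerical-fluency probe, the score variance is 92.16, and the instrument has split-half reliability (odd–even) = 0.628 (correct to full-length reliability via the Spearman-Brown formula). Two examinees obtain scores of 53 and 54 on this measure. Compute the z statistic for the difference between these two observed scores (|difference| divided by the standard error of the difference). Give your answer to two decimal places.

SD = √92.16 ≈ 9.600
Spearman-Brown: r = 2(0.628) / (1 + 0.628) = 1.256 / 1.628 ≈ 0.771
SEM = 9.600 · √(1 − 0.771) = 9.600 · √0.229 ≈ 9.600 · 0.478 ≈ 4.589
SE_diff = SEM · √2 ≈ 4.589 · 1.414 ≈ 6.490
z = |53 − 54| / 6.490 = 1 / 6.490 ≈ 0.154

0.15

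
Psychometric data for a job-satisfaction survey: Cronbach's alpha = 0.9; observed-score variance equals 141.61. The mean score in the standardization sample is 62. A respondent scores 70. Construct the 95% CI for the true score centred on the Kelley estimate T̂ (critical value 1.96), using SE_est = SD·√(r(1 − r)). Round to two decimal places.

σ = 141.61^(1/2) = 11.900
T̂ = r·X + (1 − r)·M = 0.900*70 + 0.100*62 = 63.000 + 6.200 ≈ 69.200
SE_est = 11.900·√[r(1 − r)] ≈ 3.570
CI = 69.200 ± 1.96 * 3.570 → [62.203, 76.197]

[62.20, 76.20]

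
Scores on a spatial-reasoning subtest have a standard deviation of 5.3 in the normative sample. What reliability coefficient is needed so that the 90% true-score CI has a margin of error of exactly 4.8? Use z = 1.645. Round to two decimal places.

0.70

SEM needed = half-width / z = 4.8/1.645 ≈ 2.9179
r = 1 − (2.9179/5.3)² ≈ 1 − 0.3031 ≈ 0.6969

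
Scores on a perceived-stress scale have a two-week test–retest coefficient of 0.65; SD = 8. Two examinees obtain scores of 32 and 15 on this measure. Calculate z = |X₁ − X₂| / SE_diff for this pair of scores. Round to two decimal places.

SEM = 8.000 * √(1 − 0.650) = 8.000 * √0.350 ≈ 8.000 * 0.592 ≈ 4.733
SE_diff = √2 * SEM ≈ 6.693
z = |32 − 15| / 6.693 = 17 / 6.693 ≈ 2.540

2.54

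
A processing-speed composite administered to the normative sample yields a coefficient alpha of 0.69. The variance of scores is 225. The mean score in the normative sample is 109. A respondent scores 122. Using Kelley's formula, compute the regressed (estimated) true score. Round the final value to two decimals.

T̂ = 0.690(122) + 0.310(109) ≈ 117.970

117.97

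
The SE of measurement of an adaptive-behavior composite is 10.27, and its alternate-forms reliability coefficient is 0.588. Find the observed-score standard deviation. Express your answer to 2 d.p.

16.00

SD = 10.27 / √(1 − 0.588) ≈ 16.000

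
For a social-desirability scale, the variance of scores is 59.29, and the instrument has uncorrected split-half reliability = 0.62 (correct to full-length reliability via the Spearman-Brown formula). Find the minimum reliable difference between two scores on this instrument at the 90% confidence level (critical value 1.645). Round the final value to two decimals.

SD = √59.29 ≈ 7.700
r_full = 2·0.62 / (1 + 0.62) ≈ 0.765
The standard error of measurement is 7.700·√(1 − 0.765) ≈ 7.700·0.484 ≈ 3.729.
Standard error of the difference = 3.729·√2 ≈ 5.274
Minimum reliable difference = 1.645 · SE_diff ≈ 1.645 · 5.274 ≈ 8.676

8.68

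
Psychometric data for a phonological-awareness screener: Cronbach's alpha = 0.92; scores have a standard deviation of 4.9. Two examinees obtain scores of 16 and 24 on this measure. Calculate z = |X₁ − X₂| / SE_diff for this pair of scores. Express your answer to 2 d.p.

4.08

The standard error of measurement is 4.9000·√(1 − 0.9200) ≃ 4.9000·0.2828 ≃ 1.3859.
SE_diff = √2 · SEM ≃ 1.9600
z = 8 / 1.9600 ≃ 4.0816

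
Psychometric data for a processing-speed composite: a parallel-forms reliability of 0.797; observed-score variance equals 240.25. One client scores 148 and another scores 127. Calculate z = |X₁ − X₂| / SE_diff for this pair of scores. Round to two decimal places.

σ = 240.25^(1/2) = 15.5000
SEM = 15.5000*√(1 − 0.7970) ≈ 6.9836
SE_diff = √2 * SEM ≈ 9.8763
z = |148 − 127| / 9.8763 = 21 / 9.8763 ≈ 2.1263

2.13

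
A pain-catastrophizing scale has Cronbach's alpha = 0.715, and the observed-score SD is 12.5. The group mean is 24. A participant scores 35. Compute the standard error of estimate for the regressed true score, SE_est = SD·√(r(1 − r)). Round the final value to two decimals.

5.64

SE_est = SD * √(r(1 − r)) = 12.500 * √0.204 ≈ 12.500 * 0.451 ≈ 5.643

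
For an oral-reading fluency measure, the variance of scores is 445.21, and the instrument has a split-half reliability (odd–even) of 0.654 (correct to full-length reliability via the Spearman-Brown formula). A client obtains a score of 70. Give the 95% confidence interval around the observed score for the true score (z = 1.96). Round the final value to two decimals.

SD = √445.21 = 21.10000
Spearman-Brown: r = 2(0.654) / (1 + 0.654) = 1.30800 / 1.65400 ≈ 0.79081
SEM = 21.10000·√(1 − 0.79081) ≈ 9.65057
1.96 · SEM ≈ 18.91511
95% CI: 70 ± 18.91511 = [51.08489, 88.91511]

[51.08, 88.92]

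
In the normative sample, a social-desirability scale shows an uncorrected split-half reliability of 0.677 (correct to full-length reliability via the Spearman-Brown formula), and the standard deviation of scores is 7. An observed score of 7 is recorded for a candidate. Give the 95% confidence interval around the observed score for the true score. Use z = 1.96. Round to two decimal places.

Spearman-Brown: r = 2(0.677) / (1 + 0.677) = 1.3540 / 1.6770 ≃ 0.8074
SEM = 7.0000·√(1 − 0.8074) ≃ 3.0721
Half-width = 1.96·3.0721 ≃ 6.0213
Interval: (0.9787, 13.0213)

[0.98, 13.02]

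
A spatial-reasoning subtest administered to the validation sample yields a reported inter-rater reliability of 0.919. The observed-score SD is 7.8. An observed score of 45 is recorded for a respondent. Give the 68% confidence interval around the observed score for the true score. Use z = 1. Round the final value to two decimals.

The standard error of measurement is 7.8000×√(1 − 0.9190) ≈ 7.8000×0.2846 ≈ 2.2199.
1 × SEM ≈ 2.2199
Interval: (42.7801, 47.2199)

[42.78, 47.22]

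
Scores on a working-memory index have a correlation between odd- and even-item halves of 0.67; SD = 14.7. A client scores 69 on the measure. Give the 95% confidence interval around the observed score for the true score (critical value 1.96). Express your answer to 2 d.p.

[56.19, 81.81]

r_full = 2·0.67 / (1 + 0.67) ≈ 0.802
SEM = 14.700 × √(1 − 0.802) = 14.700 × √0.198 ≈ 14.700 × 0.445 ≈ 6.535
Margin = 1.96 × 6.535 ≈ 12.808
Interval: (56.192, 81.808)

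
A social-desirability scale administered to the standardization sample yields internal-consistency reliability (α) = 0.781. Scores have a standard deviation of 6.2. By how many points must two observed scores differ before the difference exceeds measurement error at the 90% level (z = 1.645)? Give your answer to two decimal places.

6.75

SEM = 6.2000×√(1 − 0.7810) ≃ 2.9014
SE_diff = √2 × SEM ≃ 4.1033
Smallest detectable difference = 1.645×4.1033 ≃ 6.7499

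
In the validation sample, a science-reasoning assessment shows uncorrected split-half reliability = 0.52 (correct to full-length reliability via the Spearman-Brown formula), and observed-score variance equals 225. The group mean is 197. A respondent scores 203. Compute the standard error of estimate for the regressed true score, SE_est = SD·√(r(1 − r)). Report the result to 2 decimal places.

6.97

SD = √225 ≈ 15.0000
Spearman-Brown: r = 2(0.52) / (1 + 0.52) = 1.0400 / 1.5200 ≈ 0.6842
SE_est = 15.0000·√[r(1 − r)] ≈ 6.9724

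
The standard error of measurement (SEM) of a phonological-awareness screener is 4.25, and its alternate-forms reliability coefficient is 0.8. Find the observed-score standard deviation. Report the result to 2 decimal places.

9.50

SD = SEM / √(1 − r) = 4.25 / √0.20000 ≈ 4.25 / 0.44721 ≈ 9.50329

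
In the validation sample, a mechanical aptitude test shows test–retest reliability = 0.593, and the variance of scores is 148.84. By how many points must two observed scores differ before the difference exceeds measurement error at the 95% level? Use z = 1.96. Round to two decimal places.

σ = 148.84^(1/2) = 12.2000
SEM = 12.2000×√(1 − 0.5930) ≃ 7.7832
SE_diff = SEM × √2 ≃ 7.7832 × 1.4142 ≃ 11.0071
Minimum reliable difference = 1.96 × SE_diff ≃ 1.96 × 11.0071 ≃ 21.5739

21.57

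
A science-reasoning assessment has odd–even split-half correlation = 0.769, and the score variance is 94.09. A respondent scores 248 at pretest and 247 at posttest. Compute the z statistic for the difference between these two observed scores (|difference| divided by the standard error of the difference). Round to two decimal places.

0.20

SD = √94.09 ≈ 9.7000
r_full = 2·0.769 / (1 + 0.769) ≈ 0.8694
SEM = 9.7000 × √(1 − 0.8694) = 9.7000 × √0.1306 ≈ 9.7000 × 0.3614 ≈ 3.5052
Standard error of the difference = 3.5052·√2 ≈ 4.9571
z = |248 − 247| / 4.9571 = 1 / 4.9571 ≈ 0.2017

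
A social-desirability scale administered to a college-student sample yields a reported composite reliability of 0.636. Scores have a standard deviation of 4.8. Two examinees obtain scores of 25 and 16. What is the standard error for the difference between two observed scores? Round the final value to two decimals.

4.10

SEM = 4.8000 × √(1 − 0.6360) = 4.8000 × √0.3640 ≃ 4.8000 × 0.6033 ≃ 2.8960
Standard error of the difference = 2.8960·√2 ≃ 4.0955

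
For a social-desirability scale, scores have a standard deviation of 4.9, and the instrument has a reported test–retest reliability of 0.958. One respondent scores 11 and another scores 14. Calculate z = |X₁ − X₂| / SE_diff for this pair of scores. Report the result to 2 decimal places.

2.11

SEM = 4.90000 * √(1 − 0.95800) = 4.90000 * √0.04200 ≈ 4.90000 * 0.20494 ≈ 1.00420
SE_diff = √2 * SEM ≈ 1.42015
z = |11 − 14| / 1.42015 = 3 / 1.42015 ≈ 2.11245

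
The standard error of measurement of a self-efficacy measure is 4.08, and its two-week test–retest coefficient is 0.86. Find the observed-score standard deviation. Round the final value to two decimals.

SD = SEM / √(1 − r) = 4.08 / √0.1400 ≈ 4.08 / 0.3742 ≈ 10.9043

10.90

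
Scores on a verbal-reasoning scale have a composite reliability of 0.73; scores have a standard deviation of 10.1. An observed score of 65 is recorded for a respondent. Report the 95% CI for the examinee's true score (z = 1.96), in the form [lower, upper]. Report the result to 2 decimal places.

SEM = 10.1000 · √(1 − 0.7300) = 10.1000 · √0.2700 ≈ 10.1000 · 0.5196 ≈ 5.2481
Margin = 1.96 · 5.2481 ≈ 10.2863
95% CI: 65 ± 10.2863 = [54.7137, 75.2863]

[54.71, 75.29]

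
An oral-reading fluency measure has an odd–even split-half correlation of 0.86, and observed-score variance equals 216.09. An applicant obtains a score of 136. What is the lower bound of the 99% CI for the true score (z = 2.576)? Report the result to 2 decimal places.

125.61

SD = √216.09 = 14.70000
Spearman-Brown: r = 2(0.86) / (1 + 0.86) = 1.72000 / 1.86000 ≈ 0.92473
SEM = 14.70000*√(1 − 0.92473) ≈ 4.03297
Margin = 2.576 * 4.03297 ≈ 10.38893
Lower limit = 136 − 10.38893 ≈ 125.61107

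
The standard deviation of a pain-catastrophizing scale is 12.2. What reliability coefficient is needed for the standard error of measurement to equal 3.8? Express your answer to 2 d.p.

r = 1 − (SEM / SD)² = 1 − (3.80000 / 12.2)² ≈ 1 − 0.09702 ≈ 0.90298

0.90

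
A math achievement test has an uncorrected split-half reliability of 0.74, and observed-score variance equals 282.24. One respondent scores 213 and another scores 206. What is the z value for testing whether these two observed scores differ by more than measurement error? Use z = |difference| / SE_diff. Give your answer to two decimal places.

0.76

σ = 282.24^(1/2) = 16.8000
Spearman-Brown: r = 2(0.74) / (1 + 0.74) = 1.4800 / 1.7400 ≈ 0.8506
SEM = 16.8000*√(1 − 0.8506) ≈ 6.4941
SE_diff = √2 * SEM ≈ 9.1841
z = 7 / 9.1841 ≈ 0.7622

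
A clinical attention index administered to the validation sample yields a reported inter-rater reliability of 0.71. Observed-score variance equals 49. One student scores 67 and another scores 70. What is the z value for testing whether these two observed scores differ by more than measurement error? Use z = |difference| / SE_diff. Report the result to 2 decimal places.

0.56

SD = √49 = 7.000
The standard error of measurement is 7.000×√(1 − 0.710) ≈ 7.000×0.539 ≈ 3.770.
SE_diff = √2 × SEM ≈ 5.331
z = 3 / 5.331 ≈ 0.563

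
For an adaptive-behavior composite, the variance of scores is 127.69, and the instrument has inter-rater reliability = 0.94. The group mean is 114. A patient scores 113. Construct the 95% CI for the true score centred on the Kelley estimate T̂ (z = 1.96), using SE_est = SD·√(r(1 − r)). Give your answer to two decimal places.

SD = √127.69 = 11.300
T̂ = 0.940(113) + 0.060(114) ≈ 113.060
SE_est = SD · √(r(1 − r)) = 11.300 · √0.056 ≈ 11.300 · 0.237 ≈ 2.684
95% CI: 113.060 ± 5.260 ≈ (107.800, 118.320)

[107.80, 118.32]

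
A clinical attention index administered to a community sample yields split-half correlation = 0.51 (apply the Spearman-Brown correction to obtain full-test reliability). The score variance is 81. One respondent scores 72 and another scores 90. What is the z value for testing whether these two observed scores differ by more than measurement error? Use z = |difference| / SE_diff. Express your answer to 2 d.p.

σ = 81^(1/2) = 9.000
Spearman-Brown: r = 2(0.51) / (1 + 0.51) = 1.020 / 1.510 ≃ 0.675
SEM = 9.000 * √(1 − 0.675) = 9.000 * √0.325 ≃ 9.000 * 0.570 ≃ 5.127
SE_diff = √2 * SEM ≃ 7.250
z = 18 / 7.250 ≃ 2.483

2.48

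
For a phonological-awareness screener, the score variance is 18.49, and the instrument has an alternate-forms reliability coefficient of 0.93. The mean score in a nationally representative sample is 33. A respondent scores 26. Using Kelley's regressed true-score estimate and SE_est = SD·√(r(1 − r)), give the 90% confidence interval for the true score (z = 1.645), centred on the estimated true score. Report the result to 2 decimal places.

SD = √18.49 ≈ 4.3000
T̂ = r·X + (1 − r)·M = 0.9300·26 + 0.0700·33 = 24.1800 + 2.3100 ≈ 26.4900
SE_est = SD · √(r(1 − r)) = 4.3000 · √0.0651 ≈ 4.3000 · 0.2551 ≈ 1.0971
CI = 26.4900 ± 1.645 · 1.0971 → [24.6852, 28.2948]

[24.69, 28.29]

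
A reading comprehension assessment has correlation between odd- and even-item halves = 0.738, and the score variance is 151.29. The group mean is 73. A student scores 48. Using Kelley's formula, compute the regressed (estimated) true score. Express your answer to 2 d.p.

51.77

Full-length reliability (Spearman-Brown) = 2(0.738)/(1+0.738) ≈ 0.8493
Estimated true score = 0.8493·48 + (1 − 0.8493)·73 ≈ 51.7687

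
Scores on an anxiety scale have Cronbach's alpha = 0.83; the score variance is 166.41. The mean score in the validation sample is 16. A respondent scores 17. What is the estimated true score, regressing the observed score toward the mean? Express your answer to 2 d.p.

Estimated true score = 0.830·17 + (1 − 0.830)·16 ≃ 16.830

16.83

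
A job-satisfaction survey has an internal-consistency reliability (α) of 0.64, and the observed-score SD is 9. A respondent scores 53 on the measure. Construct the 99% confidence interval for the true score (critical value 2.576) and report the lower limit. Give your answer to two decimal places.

SEM = 9.000*√(1 − 0.640) ≈ 5.400
Half-width = 2.576*5.400 ≈ 13.910
Lower limit = 53 − 13.910 ≈ 39.090

39.09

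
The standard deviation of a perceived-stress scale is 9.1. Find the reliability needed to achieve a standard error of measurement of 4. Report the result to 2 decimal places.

0.81

Required reliability = 1 − (SEM/SD)² = 1 − 0.1932 ≈ 0.8068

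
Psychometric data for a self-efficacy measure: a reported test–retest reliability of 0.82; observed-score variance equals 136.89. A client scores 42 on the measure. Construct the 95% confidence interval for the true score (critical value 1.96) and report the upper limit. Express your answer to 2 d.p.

σ = 136.89^(1/2) = 11.70000
SEM = 11.70000 · √(1 − 0.82000) = 11.70000 · √0.18000 ≃ 11.70000 · 0.42426 ≃ 4.96389
1.96 · SEM ≃ 9.72922
Upper bound: 42 + 9.72922 = 51.72922

51.73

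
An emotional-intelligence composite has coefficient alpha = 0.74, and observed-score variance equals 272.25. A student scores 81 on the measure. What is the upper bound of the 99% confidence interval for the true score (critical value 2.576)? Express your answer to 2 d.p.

SD = √272.25 = 16.500
SEM = 16.500·√(1 − 0.740) ≈ 8.413
Half-width = 2.576·8.413 ≈ 21.673
Upper bound: 81 + 21.673 = 102.673

102.67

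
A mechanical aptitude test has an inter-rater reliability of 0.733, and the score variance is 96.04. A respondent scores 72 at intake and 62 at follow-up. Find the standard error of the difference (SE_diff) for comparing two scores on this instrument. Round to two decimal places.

7.16

SD = √96.04 ≈ 9.800
The standard error of measurement is 9.800·√(1 − 0.733) ≈ 9.800·0.517 ≈ 5.064.
Standard error of the difference = 5.064·√2 ≈ 7.161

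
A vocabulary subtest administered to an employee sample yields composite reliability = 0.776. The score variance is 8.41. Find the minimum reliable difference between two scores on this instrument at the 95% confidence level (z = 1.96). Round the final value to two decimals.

3.80

SD = √8.41 = 2.90000
The standard error of measurement is 2.90000×√(1 − 0.77600) ≈ 2.90000×0.47329 ≈ 1.37253.
Standard error of the difference = 1.37253·√2 ≈ 1.94105
Smallest detectable difference = 1.96×1.94105 ≈ 3.80446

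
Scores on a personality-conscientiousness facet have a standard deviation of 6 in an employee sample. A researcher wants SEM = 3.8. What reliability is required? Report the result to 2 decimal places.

Required reliability = 1 − (SEM/SD)² = 1 − 0.4011 ≈ 0.5989

0.60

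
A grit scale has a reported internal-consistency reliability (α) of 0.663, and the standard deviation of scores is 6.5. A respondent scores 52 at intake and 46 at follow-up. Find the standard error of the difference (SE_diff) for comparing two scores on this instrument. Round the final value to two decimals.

5.34

SEM = 6.5000 × √(1 − 0.6630) = 6.5000 × √0.3370 ≈ 6.5000 × 0.5805 ≈ 3.7734
SE_diff = √2 × SEM ≈ 5.3363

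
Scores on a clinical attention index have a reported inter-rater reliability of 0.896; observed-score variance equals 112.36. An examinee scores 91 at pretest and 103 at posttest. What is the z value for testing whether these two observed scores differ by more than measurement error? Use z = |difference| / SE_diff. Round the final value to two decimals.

SD = √112.36 = 10.600
SEM = 10.600 * √(1 − 0.896) = 10.600 * √0.104 ≃ 10.600 * 0.322 ≃ 3.418
Standard error of the difference = 3.418·√2 ≃ 4.834
z = |91 − 103| / 4.834 = 12 / 4.834 ≃ 2.482

2.48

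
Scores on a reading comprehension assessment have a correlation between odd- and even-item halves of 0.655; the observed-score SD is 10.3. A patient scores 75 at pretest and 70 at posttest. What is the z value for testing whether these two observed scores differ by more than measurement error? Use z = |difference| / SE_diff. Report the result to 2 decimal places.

0.75

Full-length reliability (Spearman-Brown) = 2(0.655)/(1+0.655) ≈ 0.792
The standard error of measurement is 10.300·√(1 − 0.792) ≈ 10.300·0.457 ≈ 4.703.
SE_diff = √2 · SEM ≈ 6.651
z = 5 / 6.651 ≈ 0.752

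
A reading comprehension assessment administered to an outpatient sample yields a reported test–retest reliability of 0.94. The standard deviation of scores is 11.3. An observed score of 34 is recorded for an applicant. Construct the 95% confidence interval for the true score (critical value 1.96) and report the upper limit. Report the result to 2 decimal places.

SEM = 11.3000×√(1 − 0.9400) ≃ 2.7679
Margin = 1.96 × 2.7679 ≃ 5.4251
Upper limit = 34 + 5.4251 ≃ 39.4251

39.43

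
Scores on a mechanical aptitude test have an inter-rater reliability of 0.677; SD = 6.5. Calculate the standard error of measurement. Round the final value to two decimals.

3.69

SEM = 6.5000·√(1 − 0.6770) ≈ 3.6942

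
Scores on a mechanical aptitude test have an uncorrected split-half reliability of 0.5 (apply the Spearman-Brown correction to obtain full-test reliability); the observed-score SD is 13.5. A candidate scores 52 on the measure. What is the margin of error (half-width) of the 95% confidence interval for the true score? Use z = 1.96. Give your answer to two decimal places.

Spearman-Brown: r = 2(0.5) / (1 + 0.5) = 1.00000 / 1.50000 ≃ 0.66667
The standard error of measurement is 13.50000×√(1 − 0.66667) ≃ 13.50000×0.57735 ≃ 7.79423.
Half-width = 1.96×7.79423 ≃ 15.27669

15.28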